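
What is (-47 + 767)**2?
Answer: 518400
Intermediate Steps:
(-47 + 767)**2 = 720**2 = 518400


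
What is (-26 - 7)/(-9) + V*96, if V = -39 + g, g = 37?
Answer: -565/3 ≈ -188.33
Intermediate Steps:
V = -2 (V = -39 + 37 = -2)
(-26 - 7)/(-9) + V*96 = (-26 - 7)/(-9) - 2*96 = -33*(-⅑) - 192 = 11/3 - 192 = -565/3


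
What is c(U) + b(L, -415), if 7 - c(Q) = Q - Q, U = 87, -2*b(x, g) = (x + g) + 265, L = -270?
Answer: 217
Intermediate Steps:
b(x, g) = -265/2 - g/2 - x/2 (b(x, g) = -((x + g) + 265)/2 = -((g + x) + 265)/2 = -(265 + g + x)/2 = -265/2 - g/2 - x/2)
c(Q) = 7 (c(Q) = 7 - (Q - Q) = 7 - 1*0 = 7 + 0 = 7)
c(U) + b(L, -415) = 7 + (-265/2 - ½*(-415) - ½*(-270)) = 7 + (-265/2 + 415/2 + 135) = 7 + 210 = 217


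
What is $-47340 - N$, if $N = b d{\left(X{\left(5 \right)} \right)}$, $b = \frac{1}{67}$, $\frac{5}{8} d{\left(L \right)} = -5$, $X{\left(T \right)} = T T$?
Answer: $- \frac{3171772}{67} \approx -47340.0$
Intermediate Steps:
$X{\left(T \right)} = T^{2}$
$d{\left(L \right)} = -8$ ($d{\left(L \right)} = \frac{8}{5} \left(-5\right) = -8$)
$b = \frac{1}{67} \approx 0.014925$
$N = - \frac{8}{67}$ ($N = \frac{1}{67} \left(-8\right) = - \frac{8}{67} \approx -0.1194$)
$-47340 - N = -47340 - - \frac{8}{67} = -47340 + \frac{8}{67} = - \frac{3171772}{67}$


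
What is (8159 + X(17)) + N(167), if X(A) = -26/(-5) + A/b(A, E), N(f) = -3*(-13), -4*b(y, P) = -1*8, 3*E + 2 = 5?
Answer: 82117/10 ≈ 8211.7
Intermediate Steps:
E = 1 (E = -⅔ + (⅓)*5 = -⅔ + 5/3 = 1)
b(y, P) = 2 (b(y, P) = -(-1)*8/4 = -¼*(-8) = 2)
N(f) = 39
X(A) = 26/5 + A/2 (X(A) = -26/(-5) + A/2 = -26*(-⅕) + A*(½) = 26/5 + A/2)
(8159 + X(17)) + N(167) = (8159 + (26/5 + (½)*17)) + 39 = (8159 + (26/5 + 17/2)) + 39 = (8159 + 137/10) + 39 = 81727/10 + 39 = 82117/10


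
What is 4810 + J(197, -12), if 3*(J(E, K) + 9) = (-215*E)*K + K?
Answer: 174217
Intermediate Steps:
J(E, K) = -9 + K/3 - 215*E*K/3 (J(E, K) = -9 + ((-215*E)*K + K)/3 = -9 + (-215*E*K + K)/3 = -9 + (K - 215*E*K)/3 = -9 + (K/3 - 215*E*K/3) = -9 + K/3 - 215*E*K/3)
4810 + J(197, -12) = 4810 + (-9 + (1/3)*(-12) - 215/3*197*(-12)) = 4810 + (-9 - 4 + 169420) = 4810 + 169407 = 174217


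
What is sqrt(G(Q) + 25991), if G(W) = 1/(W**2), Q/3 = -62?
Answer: sqrt(899184637)/186 ≈ 161.22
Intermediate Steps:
Q = -186 (Q = 3*(-62) = -186)
G(W) = W**(-2)
sqrt(G(Q) + 25991) = sqrt((-186)**(-2) + 25991) = sqrt(1/34596 + 25991) = sqrt(899184637/34596) = sqrt(899184637)/186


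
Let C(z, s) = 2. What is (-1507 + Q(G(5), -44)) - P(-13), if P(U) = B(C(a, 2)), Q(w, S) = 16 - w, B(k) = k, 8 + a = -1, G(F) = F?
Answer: -1498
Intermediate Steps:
a = -9 (a = -8 - 1 = -9)
P(U) = 2
(-1507 + Q(G(5), -44)) - P(-13) = (-1507 + (16 - 1*5)) - 1*2 = (-1507 + (16 - 5)) - 2 = (-1507 + 11) - 2 = -1496 - 2 = -1498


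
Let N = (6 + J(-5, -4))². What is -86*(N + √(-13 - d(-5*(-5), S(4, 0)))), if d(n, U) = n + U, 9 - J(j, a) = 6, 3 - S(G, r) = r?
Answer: -6966 - 86*I*√41 ≈ -6966.0 - 550.67*I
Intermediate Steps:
S(G, r) = 3 - r
J(j, a) = 3 (J(j, a) = 9 - 1*6 = 9 - 6 = 3)
d(n, U) = U + n
N = 81 (N = (6 + 3)² = 9² = 81)
-86*(N + √(-13 - d(-5*(-5), S(4, 0)))) = -86*(81 + √(-13 - ((3 - 1*0) - 5*(-5)))) = -86*(81 + √(-13 - ((3 + 0) + 25))) = -86*(81 + √(-13 - (3 + 25))) = -86*(81 + √(-13 - 1*28)) = -86*(81 + √(-13 - 28)) = -86*(81 + √(-41)) = -86*(81 + I*√41) = -6966 - 86*I*√41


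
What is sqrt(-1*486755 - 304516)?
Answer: 3*I*sqrt(87919) ≈ 889.53*I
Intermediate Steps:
sqrt(-1*486755 - 304516) = sqrt(-486755 - 304516) = sqrt(-791271) = 3*I*sqrt(87919)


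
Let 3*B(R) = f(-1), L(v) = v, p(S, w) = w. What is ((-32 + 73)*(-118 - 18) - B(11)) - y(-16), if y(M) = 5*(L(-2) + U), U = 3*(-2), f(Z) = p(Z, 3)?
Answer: -5537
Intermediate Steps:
f(Z) = 3
U = -6
y(M) = -40 (y(M) = 5*(-2 - 6) = 5*(-8) = -40)
B(R) = 1 (B(R) = (1/3)*3 = 1)
((-32 + 73)*(-118 - 18) - B(11)) - y(-16) = ((-32 + 73)*(-118 - 18) - 1*1) - 1*(-40) = (41*(-136) - 1) + 40 = (-5576 - 1) + 40 = -5577 + 40 = -5537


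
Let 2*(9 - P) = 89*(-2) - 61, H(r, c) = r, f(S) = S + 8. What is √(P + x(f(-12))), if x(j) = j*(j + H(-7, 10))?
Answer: √690/2 ≈ 13.134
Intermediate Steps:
f(S) = 8 + S
x(j) = j*(-7 + j) (x(j) = j*(j - 7) = j*(-7 + j))
P = 257/2 (P = 9 - (89*(-2) - 61)/2 = 9 - (-178 - 61)/2 = 9 - ½*(-239) = 9 + 239/2 = 257/2 ≈ 128.50)
√(P + x(f(-12))) = √(257/2 + (8 - 12)*(-7 + (8 - 12))) = √(257/2 - 4*(-7 - 4)) = √(257/2 - 4*(-11)) = √(257/2 + 44) = √(345/2) = √690/2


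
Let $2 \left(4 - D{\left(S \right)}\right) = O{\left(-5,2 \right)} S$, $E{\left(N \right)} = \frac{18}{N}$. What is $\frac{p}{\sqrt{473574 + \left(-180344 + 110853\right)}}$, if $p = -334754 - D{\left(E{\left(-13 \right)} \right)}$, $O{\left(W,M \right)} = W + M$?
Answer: $- \frac{4351827 \sqrt{404083}}{5253079} \approx -526.61$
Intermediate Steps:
$O{\left(W,M \right)} = M + W$
$D{\left(S \right)} = 4 + \frac{3 S}{2}$ ($D{\left(S \right)} = 4 - \frac{\left(2 - 5\right) S}{2} = 4 - \frac{\left(-3\right) S}{2} = 4 + \frac{3 S}{2}$)
$p = - \frac{4351827}{13}$ ($p = -334754 - \left(4 + \frac{3 \frac{18}{-13}}{2}\right) = -334754 - \left(4 + \frac{3 \cdot 18 \left(- \frac{1}{13}\right)}{2}\right) = -334754 - \left(4 + \frac{3}{2} \left(- \frac{18}{13}\right)\right) = -334754 - \left(4 - \frac{27}{13}\right) = -334754 - \frac{25}{13} = - \frac{4351827}{13} \approx -3.3476 \cdot 10^{5}$)
$\frac{p}{\sqrt{473574 + \left(-180344 + 110853\right)}} = - \frac{4351827}{13 \sqrt{473574 + \left(-180344 + 110853\right)}} = - \frac{4351827}{13 \sqrt{473574 - 69491}} = - \frac{4351827}{13 \sqrt{404083}} = - \frac{4351827 \frac{\sqrt{404083}}{404083}}{13} = - \frac{4351827 \sqrt{404083}}{5253079}$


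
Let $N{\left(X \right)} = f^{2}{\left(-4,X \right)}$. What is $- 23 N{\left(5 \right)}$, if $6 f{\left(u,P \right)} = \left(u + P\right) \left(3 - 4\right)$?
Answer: $- \frac{23}{36} \approx -0.63889$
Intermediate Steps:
$f{\left(u,P \right)} = - \frac{P}{6} - \frac{u}{6}$ ($f{\left(u,P \right)} = \frac{\left(u + P\right) \left(3 - 4\right)}{6} = \frac{\left(P + u\right) \left(-1\right)}{6} = \frac{- P - u}{6} = - \frac{P}{6} - \frac{u}{6}$)
$N{\left(X \right)} = \left(\frac{2}{3} - \frac{X}{6}\right)^{2}$ ($N{\left(X \right)} = \left(- \frac{X}{6} - - \frac{2}{3}\right)^{2} = \left(- \frac{X}{6} + \frac{2}{3}\right)^{2} = \left(\frac{2}{3} - \frac{X}{6}\right)^{2}$)
$- 23 N{\left(5 \right)} = - 23 \frac{\left(-4 + 5\right)^{2}}{36} = - 23 \frac{1^{2}}{36} = - 23 \cdot \frac{1}{36} \cdot 1 = \left(-23\right) \frac{1}{36} = - \frac{23}{36}$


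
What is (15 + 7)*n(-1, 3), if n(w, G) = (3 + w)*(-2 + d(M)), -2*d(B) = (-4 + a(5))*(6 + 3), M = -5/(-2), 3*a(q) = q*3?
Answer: -286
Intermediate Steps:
a(q) = q (a(q) = (q*3)/3 = (3*q)/3 = q)
M = 5/2 (M = -5*(-1/2) = 5/2 ≈ 2.5000)
d(B) = -9/2 (d(B) = -(-4 + 5)*(6 + 3)/2 = -9/2)
n(w, G) = -39/2 - 13*w/2 (n(w, G) = (3 + w)*(-2 - 9/2) = (3 + w)*(-13/2) = -39/2 - 13*w/2)
(15 + 7)*n(-1, 3) = (15 + 7)*(-39/2 - 13/2*(-1)) = 22*(-39/2 + 13/2) = 22*(-13) = -286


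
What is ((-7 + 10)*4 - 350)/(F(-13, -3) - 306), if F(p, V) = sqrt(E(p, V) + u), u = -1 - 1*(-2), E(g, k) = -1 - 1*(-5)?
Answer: 103428/93631 + 338*sqrt(5)/93631 ≈ 1.1127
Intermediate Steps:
E(g, k) = 4 (E(g, k) = -1 + 5 = 4)
u = 1 (u = -1 + 2 = 1)
F(p, V) = sqrt(5) (F(p, V) = sqrt(4 + 1) = sqrt(5))
((-7 + 10)*4 - 350)/(F(-13, -3) - 306) = ((-7 + 10)*4 - 350)/(sqrt(5) - 306) = (3*4 - 350)/(-306 + sqrt(5)) = (12 - 350)/(-306 + sqrt(5)) = -338/(-306 + sqrt(5))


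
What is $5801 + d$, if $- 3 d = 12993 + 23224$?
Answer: $- \frac{18814}{3} \approx -6271.3$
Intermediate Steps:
$d = - \frac{36217}{3}$ ($d = - \frac{12993 + 23224}{3} = \left(- \frac{1}{3}\right) 36217 = - \frac{36217}{3} \approx -12072.0$)
$5801 + d = 5801 - \frac{36217}{3} = - \frac{18814}{3}$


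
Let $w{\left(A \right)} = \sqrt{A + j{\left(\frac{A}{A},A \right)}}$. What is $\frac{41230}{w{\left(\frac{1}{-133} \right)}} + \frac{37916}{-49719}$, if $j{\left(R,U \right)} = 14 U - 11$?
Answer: $- \frac{37916}{49719} - \frac{20615 i \sqrt{196574}}{739} \approx -0.76261 - 12368.0 i$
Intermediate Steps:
$j{\left(R,U \right)} = -11 + 14 U$
$w{\left(A \right)} = \sqrt{-11 + 15 A}$ ($w{\left(A \right)} = \sqrt{A + \left(-11 + 14 A\right)} = \sqrt{-11 + 15 A}$)
$\frac{41230}{w{\left(\frac{1}{-133} \right)}} + \frac{37916}{-49719} = \frac{41230}{\sqrt{-11 + \frac{15}{-133}}} + \frac{37916}{-49719} = \frac{41230}{\sqrt{-11 + 15 \left(- \frac{1}{133}\right)}} + 37916 \left(- \frac{1}{49719}\right) = \frac{41230}{\sqrt{-11 - \frac{15}{133}}} - \frac{37916}{49719} = \frac{41230}{\sqrt{- \frac{1478}{133}}} - \frac{37916}{49719} = \frac{41230}{\frac{1}{133} i \sqrt{196574}} - \frac{37916}{49719} = 41230 \left(- \frac{i \sqrt{196574}}{1478}\right) - \frac{37916}{49719} = - \frac{20615 i \sqrt{196574}}{739} - \frac{37916}{49719} = - \frac{37916}{49719} - \frac{20615 i \sqrt{196574}}{739}$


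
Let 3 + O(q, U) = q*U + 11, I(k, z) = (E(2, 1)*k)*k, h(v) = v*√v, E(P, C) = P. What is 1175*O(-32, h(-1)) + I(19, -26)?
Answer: 10122 + 37600*I ≈ 10122.0 + 37600.0*I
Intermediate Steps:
h(v) = v^(3/2)
I(k, z) = 2*k² (I(k, z) = (2*k)*k = 2*k²)
O(q, U) = 8 + U*q (O(q, U) = -3 + (q*U + 11) = -3 + (U*q + 11) = -3 + (11 + U*q) = 8 + U*q)
1175*O(-32, h(-1)) + I(19, -26) = 1175*(8 + (-1)^(3/2)*(-32)) + 2*19² = 1175*(8 - I*(-32)) + 2*361 = 1175*(8 + 32*I) + 722 = (9400 + 37600*I) + 722 = 10122 + 37600*I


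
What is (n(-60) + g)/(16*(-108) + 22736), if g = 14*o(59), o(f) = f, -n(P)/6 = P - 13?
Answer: 79/1313 ≈ 0.060168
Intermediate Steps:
n(P) = 78 - 6*P (n(P) = -6*(P - 13) = -6*(-13 + P) = 78 - 6*P)
g = 826 (g = 14*59 = 826)
(n(-60) + g)/(16*(-108) + 22736) = ((78 - 6*(-60)) + 826)/(16*(-108) + 22736) = ((78 + 360) + 826)/(-1728 + 22736) = (438 + 826)/21008 = 1264*(1/21008) = 79/1313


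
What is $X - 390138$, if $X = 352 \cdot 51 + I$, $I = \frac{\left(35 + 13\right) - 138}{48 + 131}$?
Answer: $- \frac{66621384}{179} \approx -3.7219 \cdot 10^{5}$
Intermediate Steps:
$I = - \frac{90}{179}$ ($I = \frac{48 - 138}{179} = \left(-90\right) \frac{1}{179} = - \frac{90}{179} \approx -0.50279$)
$X = \frac{3213318}{179}$ ($X = 352 \cdot 51 - \frac{90}{179} = 17952 - \frac{90}{179} = \frac{3213318}{179} \approx 17952.0$)
$X - 390138 = \frac{3213318}{179} - 390138 = - \frac{66621384}{179}$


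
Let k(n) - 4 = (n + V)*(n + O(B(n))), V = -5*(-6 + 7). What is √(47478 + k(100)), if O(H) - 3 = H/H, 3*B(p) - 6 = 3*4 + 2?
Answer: √57362 ≈ 239.50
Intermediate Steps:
B(p) = 20/3 (B(p) = 2 + (3*4 + 2)/3 = 2 + (12 + 2)/3 = 2 + (⅓)*14 = 2 + 14/3 = 20/3)
V = -5 (V = -5*1 = -5)
O(H) = 4 (O(H) = 3 + H/H = 3 + 1 = 4)
k(n) = 4 + (-5 + n)*(4 + n) (k(n) = 4 + (n - 5)*(n + 4) = 4 + (-5 + n)*(4 + n))
√(47478 + k(100)) = √(47478 + (-16 + 100² - 1*100)) = √(47478 + (-16 + 10000 - 100)) = √(47478 + 9884) = √57362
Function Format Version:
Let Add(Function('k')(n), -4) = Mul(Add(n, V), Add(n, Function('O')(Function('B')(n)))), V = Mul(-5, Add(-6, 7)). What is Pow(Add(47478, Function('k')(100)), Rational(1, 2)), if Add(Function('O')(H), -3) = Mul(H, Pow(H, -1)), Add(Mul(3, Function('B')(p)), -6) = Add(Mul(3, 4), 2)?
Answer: Pow(57362, Rational(1, 2)) ≈ 239.50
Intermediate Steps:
Function('B')(p) = Rational(20, 3) (Function('B')(p) = Add(2, Mul(Rational(1, 3), Add(Mul(3, 4), 2))) = Add(2, Mul(Rational(1, 3), Add(12, 2))) = Add(2, Mul(Rational(1, 3), 14)) = Add(2, Rational(14, 3)) = Rational(20, 3))
V = -5 (V = Mul(-5, 1) = -5)
Function('O')(H) = 4 (Function('O')(H) = Add(3, Mul(H, Pow(H, -1))) = Add(3, 1) = 4)
Function('k')(n) = Add(4, Mul(Add(-5, n), Add(4, n))) (Function('k')(n) = Add(4, Mul(Add(n, -5), Add(n, 4))) = Add(4, Mul(Add(-5, n), Add(4, n))))
Pow(Add(47478, Function('k')(100)), Rational(1, 2)) = Pow(Add(47478, Add(-16, Pow(100, 2), Mul(-1, 100))), Rational(1, 2)) = Pow(Add(47478, Add(-16, 10000, -100)), Rational(1, 2)) = Pow(Add(47478, 9884), Rational(1, 2)) = Pow(57362, Rational(1, 2))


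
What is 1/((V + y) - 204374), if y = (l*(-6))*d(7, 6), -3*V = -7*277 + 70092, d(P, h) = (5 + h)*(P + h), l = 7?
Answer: -3/699293 ≈ -4.2901e-6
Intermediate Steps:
V = -68153/3 (V = -(-7*277 + 70092)/3 = -(-1939 + 70092)/3 = -⅓*68153 = -68153/3 ≈ -22718.)
y = -6006 (y = (7*(-6))*(6² + 5*7 + 5*6 + 7*6) = -42*(36 + 35 + 30 + 42) = -42*143 = -6006)
1/((V + y) - 204374) = 1/((-68153/3 - 6006) - 204374) = 1/(-86171/3 - 204374) = 1/(-699293/3) = -3/699293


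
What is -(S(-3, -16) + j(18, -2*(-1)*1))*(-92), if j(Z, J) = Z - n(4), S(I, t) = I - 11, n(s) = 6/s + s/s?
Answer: 138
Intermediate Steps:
n(s) = 1 + 6/s (n(s) = 6/s + 1 = 1 + 6/s)
S(I, t) = -11 + I
j(Z, J) = -5/2 + Z (j(Z, J) = Z - (6 + 4)/4 = Z - 10/4 = Z - 1*5/2 = Z - 5/2 = -5/2 + Z)
-(S(-3, -16) + j(18, -2*(-1)*1))*(-92) = -((-11 - 3) + (-5/2 + 18))*(-92) = -(-14 + 31/2)*(-92) = -3*(-92)/2 = -1*(-138) = 138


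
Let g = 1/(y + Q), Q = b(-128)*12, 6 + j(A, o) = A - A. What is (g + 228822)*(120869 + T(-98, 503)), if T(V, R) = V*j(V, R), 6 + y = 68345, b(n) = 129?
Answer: 1942301856098555/69887 ≈ 2.7792e+10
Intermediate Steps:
j(A, o) = -6 (j(A, o) = -6 + (A - A) = -6 + 0 = -6)
y = 68339 (y = -6 + 68345 = 68339)
Q = 1548 (Q = 129*12 = 1548)
T(V, R) = -6*V (T(V, R) = V*(-6) = -6*V)
g = 1/69887 (g = 1/(68339 + 1548) = 1/69887 ≈ 1.4309e-5)
(g + 228822)*(120869 + T(-98, 503)) = (1/69887 + 228822)*(120869 - 6*(-98)) = 15991683115*(120869 + 588)/69887 = (15991683115/69887)*121457 = 1942301856098555/69887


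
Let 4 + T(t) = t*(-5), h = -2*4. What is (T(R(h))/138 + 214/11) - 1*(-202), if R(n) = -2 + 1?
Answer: 336179/1518 ≈ 221.46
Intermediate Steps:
h = -8
R(n) = -1
T(t) = -4 - 5*t (T(t) = -4 + t*(-5) = -4 - 5*t)
(T(R(h))/138 + 214/11) - 1*(-202) = ((-4 - 5*(-1))/138 + 214/11) - 1*(-202) = ((-4 + 5)*(1/138) + 214*(1/11)) + 202 = (1*(1/138) + 214/11) + 202 = (1/138 + 214/11) + 202 = 29543/1518 + 202 = 336179/1518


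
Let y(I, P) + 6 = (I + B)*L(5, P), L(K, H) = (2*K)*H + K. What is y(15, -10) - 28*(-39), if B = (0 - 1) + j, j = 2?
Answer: -434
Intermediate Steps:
L(K, H) = K + 2*H*K (L(K, H) = 2*H*K + K = K + 2*H*K)
B = 1 (B = (0 - 1) + 2 = -1 + 2 = 1)
y(I, P) = -6 + (1 + I)*(5 + 10*P) (y(I, P) = -6 + (I + 1)*(5*(1 + 2*P)) = -6 + (1 + I)*(5 + 10*P))
y(15, -10) - 28*(-39) = (-1 + 10*(-10) + 5*15*(1 + 2*(-10))) - 28*(-39) = (-1 - 100 + 5*15*(1 - 20)) + 1092 = (-1 - 100 + 5*15*(-19)) + 1092 = (-1 - 100 - 1425) + 1092 = -1526 + 1092 = -434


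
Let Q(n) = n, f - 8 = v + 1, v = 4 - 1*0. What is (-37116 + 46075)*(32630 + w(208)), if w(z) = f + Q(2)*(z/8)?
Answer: 292914505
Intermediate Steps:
v = 4 (v = 4 + 0 = 4)
f = 13 (f = 8 + (4 + 1) = 8 + 5 = 13)
w(z) = 13 + z/4 (w(z) = 13 + 2*(z/8) = 13 + z/4)
(-37116 + 46075)*(32630 + w(208)) = (-37116 + 46075)*(32630 + (13 + (¼)*208)) = 8959*(32630 + (13 + 52)) = 8959*(32630 + 65) = 8959*32695 = 292914505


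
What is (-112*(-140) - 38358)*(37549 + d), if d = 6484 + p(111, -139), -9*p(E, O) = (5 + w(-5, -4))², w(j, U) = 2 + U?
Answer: -998557696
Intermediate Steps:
p(E, O) = -1 (p(E, O) = -(5 + (2 - 4))²/9 = -(5 - 2)²/9 = -⅑*3² = -⅑*9 = -1)
d = 6483 (d = 6484 - 1 = 6483)
(-112*(-140) - 38358)*(37549 + d) = (-112*(-140) - 38358)*(37549 + 6483) = (15680 - 38358)*44032 = -22678*44032 = -998557696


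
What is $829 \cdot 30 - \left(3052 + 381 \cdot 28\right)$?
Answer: $11150$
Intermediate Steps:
$829 \cdot 30 - \left(3052 + 381 \cdot 28\right) = 24870 - \left(3052 + 10668\right) = 24870 - 13720 = 11150$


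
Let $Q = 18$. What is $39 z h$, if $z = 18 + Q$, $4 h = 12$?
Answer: $4212$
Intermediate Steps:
$h = 3$ ($h = \frac{1}{4} \cdot 12 = 3$)
$z = 36$ ($z = 18 + 18 = 36$)
$39 z h = 39 \cdot 36 \cdot 3 = 1404 \cdot 3 = 4212$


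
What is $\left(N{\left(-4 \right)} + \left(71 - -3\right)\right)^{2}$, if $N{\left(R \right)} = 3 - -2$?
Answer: $6241$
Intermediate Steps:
$N{\left(R \right)} = 5$ ($N{\left(R \right)} = 3 + 2 = 5$)
$\left(N{\left(-4 \right)} + \left(71 - -3\right)\right)^{2} = \left(5 + \left(71 - -3\right)\right)^{2} = \left(5 + \left(71 + 3\right)\right)^{2} = \left(5 + 74\right)^{2} = 79^{2} = 6241$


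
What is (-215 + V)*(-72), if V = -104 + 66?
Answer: 18216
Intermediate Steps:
V = -38
(-215 + V)*(-72) = (-215 - 38)*(-72) = -253*(-72) = 18216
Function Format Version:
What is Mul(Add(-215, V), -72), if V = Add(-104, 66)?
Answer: 18216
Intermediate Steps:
V = -38
Mul(Add(-215, V), -72) = Mul(Add(-215, -38), -72) = Mul(-253, -72) = 18216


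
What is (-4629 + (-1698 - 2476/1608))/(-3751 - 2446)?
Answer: 2544073/2491194 ≈ 1.0212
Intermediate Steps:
(-4629 + (-1698 - 2476/1608))/(-3751 - 2446) = (-4629 + (-1698 - 2476/1608))/(-6197) = (-4629 + (-1698 - 1*619/402))*(-1/6197) = (-4629 + (-1698 - 619/402))*(-1/6197) = (-4629 - 683215/402)*(-1/6197) = -2544073/402*(-1/6197) = 2544073/2491194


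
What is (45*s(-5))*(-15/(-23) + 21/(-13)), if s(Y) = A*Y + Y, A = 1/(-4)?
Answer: 48600/299 ≈ 162.54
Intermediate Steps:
A = -¼ ≈ -0.25000
s(Y) = 3*Y/4 (s(Y) = -Y/4 + Y = 3*Y/4)
(45*s(-5))*(-15/(-23) + 21/(-13)) = (45*((¾)*(-5)))*(-15/(-23) + 21/(-13)) = (45*(-15/4))*(-15*(-1/23) + 21*(-1/13)) = -675*(15/23 - 21/13)/4 = -675/4*(-288/299) = 48600/299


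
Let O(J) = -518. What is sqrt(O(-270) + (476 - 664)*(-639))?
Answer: sqrt(119614) ≈ 345.85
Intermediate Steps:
sqrt(O(-270) + (476 - 664)*(-639)) = sqrt(-518 + (476 - 664)*(-639)) = sqrt(-518 - 188*(-639)) = sqrt(-518 + 120132) = sqrt(119614)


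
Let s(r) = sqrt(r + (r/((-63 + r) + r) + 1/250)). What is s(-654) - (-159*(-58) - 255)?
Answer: -8967 + I*sqrt(341216961510)/22850 ≈ -8967.0 + 25.564*I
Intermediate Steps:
s(r) = sqrt(1/250 + r + r/(-63 + 2*r)) (s(r) = sqrt(r + (r/(-63 + 2*r) + 1*(1/250))) = sqrt(r + (r/(-63 + 2*r) + 1/250)) = sqrt(r + (1/250 + r/(-63 + 2*r))) = sqrt(1/250 + r + r/(-63 + 2*r)))
s(-654) - (-159*(-58) - 255) = sqrt(10 + 2500*(-654) + 2500*(-654)/(-63 + 2*(-654)))/50 - (-159*(-58) - 255) = sqrt(10 - 1635000 + 2500*(-654)/(-63 - 1308))/50 - (9222 - 255) = sqrt(10 - 1635000 + 2500*(-654)/(-1371))/50 - 1*8967 = sqrt(10 - 1635000 + 2500*(-654)*(-1/1371))/50 - 8967 = sqrt(10 - 1635000 + 545000/457)/50 - 8967 = sqrt(-746645430/457)/50 - 8967 = (I*sqrt(341216961510)/457)/50 - 8967 = I*sqrt(341216961510)/22850 - 8967 = -8967 + I*sqrt(341216961510)/22850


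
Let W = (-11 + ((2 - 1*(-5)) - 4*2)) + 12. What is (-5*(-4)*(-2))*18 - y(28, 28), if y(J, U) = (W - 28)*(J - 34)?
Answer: -888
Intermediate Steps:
W = 0 (W = (-11 + ((2 + 5) - 8)) + 12 = (-11 + (7 - 8)) + 12 = (-11 - 1) + 12 = -12 + 12 = 0)
y(J, U) = 952 - 28*J (y(J, U) = (0 - 28)*(J - 34) = -28*(-34 + J) = 952 - 28*J)
(-5*(-4)*(-2))*18 - y(28, 28) = (-5*(-4)*(-2))*18 - (952 - 28*28) = (20*(-2))*18 - (952 - 784) = -40*18 - 1*168 = -720 - 168 = -888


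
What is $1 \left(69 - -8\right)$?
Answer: $77$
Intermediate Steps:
$1 \left(69 - -8\right) = 1 \left(69 + 8\right) = 1 \cdot 77 = 77$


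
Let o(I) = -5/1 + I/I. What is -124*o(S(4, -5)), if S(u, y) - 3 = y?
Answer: 496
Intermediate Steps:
S(u, y) = 3 + y
o(I) = -4 (o(I) = -5*1 + 1 = -5 + 1 = -4)
-124*o(S(4, -5)) = -124*(-4) = 496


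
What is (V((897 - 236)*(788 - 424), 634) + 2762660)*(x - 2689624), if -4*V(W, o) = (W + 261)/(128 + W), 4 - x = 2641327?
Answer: -14181611388766901405/962928 ≈ -1.4728e+13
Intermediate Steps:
x = -2641323 (x = 4 - 1*2641327 = 4 - 2641327 = -2641323)
V(W, o) = -(261 + W)/(4*(128 + W)) (V(W, o) = -(W + 261)/(4*(128 + W)) = -(261 + W)/(4*(128 + W)))
(V((897 - 236)*(788 - 424), 634) + 2762660)*(x - 2689624) = ((-261 - (897 - 236)*(788 - 424))/(4*(128 + (897 - 236)*(788 - 424))) + 2762660)*(-2641323 - 2689624) = ((-261 - 661*364)/(4*(128 + 661*364)) + 2762660)*(-5330947) = ((-261 - 1*240604)/(4*(128 + 240604)) + 2762660)*(-5330947) = ((1/4)*(-261 - 240604)/240732 + 2762660)*(-5330947) = ((1/4)*(1/240732)*(-240865) + 2762660)*(-5330947) = (-240865/962928 + 2762660)*(-5330947) = (2660242427615/962928)*(-5330947) = -14181611388766901405/962928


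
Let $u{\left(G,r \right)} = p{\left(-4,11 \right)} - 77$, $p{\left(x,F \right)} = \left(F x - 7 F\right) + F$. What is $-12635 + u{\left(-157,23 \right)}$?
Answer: $-12822$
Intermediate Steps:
$p{\left(x,F \right)} = - 6 F + F x$ ($p{\left(x,F \right)} = \left(- 7 F + F x\right) + F = - 6 F + F x$)
$u{\left(G,r \right)} = -187$ ($u{\left(G,r \right)} = 11 \left(-6 - 4\right) - 77 = 11 \left(-10\right) - 77 = -110 - 77 = -187$)
$-12635 + u{\left(-157,23 \right)} = -12635 - 187 = -12822$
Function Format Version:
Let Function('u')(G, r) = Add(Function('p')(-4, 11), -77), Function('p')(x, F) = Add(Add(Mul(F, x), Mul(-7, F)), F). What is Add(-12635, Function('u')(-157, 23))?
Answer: -12822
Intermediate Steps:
Function('p')(x, F) = Add(Mul(-6, F), Mul(F, x)) (Function('p')(x, F) = Add(Add(Mul(-7, F), Mul(F, x)), F) = Add(Mul(-6, F), Mul(F, x)))
Function('u')(G, r) = -187 (Function('u')(G, r) = Add(Mul(11, Add(-6, -4)), -77) = Add(Mul(11, -10), -77) = Add(-110, -77) = -187)
Add(-12635, Function('u')(-157, 23)) = Add(-12635, -187) = -12822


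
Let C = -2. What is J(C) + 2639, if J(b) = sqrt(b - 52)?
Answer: 2639 + 3*I*sqrt(6) ≈ 2639.0 + 7.3485*I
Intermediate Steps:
J(b) = sqrt(-52 + b)
J(C) + 2639 = sqrt(-52 - 2) + 2639 = sqrt(-54) + 2639 = 3*I*sqrt(6) + 2639 = 2639 + 3*I*sqrt(6)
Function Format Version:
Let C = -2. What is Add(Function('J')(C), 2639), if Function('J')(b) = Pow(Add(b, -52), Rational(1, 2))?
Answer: Add(2639, Mul(3, I, Pow(6, Rational(1, 2)))) ≈ Add(2639.0, Mul(7.3485, I))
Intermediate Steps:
Function('J')(b) = Pow(Add(-52, b), Rational(1, 2))
Add(Function('J')(C), 2639) = Add(Pow(Add(-52, -2), Rational(1, 2)), 2639) = Add(Pow(-54, Rational(1, 2)), 2639) = Add(Mul(3, I, Pow(6, Rational(1, 2))), 2639) = Add(2639, Mul(3, I, Pow(6, Rational(1, 2))))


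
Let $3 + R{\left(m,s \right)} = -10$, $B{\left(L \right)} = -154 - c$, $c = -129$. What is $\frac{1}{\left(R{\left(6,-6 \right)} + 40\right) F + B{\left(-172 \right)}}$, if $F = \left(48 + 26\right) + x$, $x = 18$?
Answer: $\frac{1}{2459} \approx 0.00040667$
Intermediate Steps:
$B{\left(L \right)} = -25$ ($B{\left(L \right)} = -154 - -129 = -154 + 129 = -25$)
$R{\left(m,s \right)} = -13$ ($R{\left(m,s \right)} = -3 - 10 = -13$)
$F = 92$ ($F = \left(48 + 26\right) + 18 = 74 + 18 = 92$)
$\frac{1}{\left(R{\left(6,-6 \right)} + 40\right) F + B{\left(-172 \right)}} = \frac{1}{\left(-13 + 40\right) 92 - 25} = \frac{1}{27 \cdot 92 - 25} = \frac{1}{2484 - 25} = \frac{1}{2459}$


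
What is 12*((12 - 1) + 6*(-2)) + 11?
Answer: -1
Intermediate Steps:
12*((12 - 1) + 6*(-2)) + 11 = 12*(11 - 12) + 11 = 12*(-1) + 11 = -12 + 11 = -1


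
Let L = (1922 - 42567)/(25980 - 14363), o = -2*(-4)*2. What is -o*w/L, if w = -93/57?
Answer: -5762032/772255 ≈ -7.4613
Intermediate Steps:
w = -31/19 (w = -93*1/57 = -31/19 ≈ -1.6316)
o = 16 (o = 8*2 = 16)
L = -40645/11617 ≈ -3.4988
-o*w/L = -16*(-31/19)/(-40645/11617) = -(-496)*(-11617)/(19*40645) = -1*5762032/772255 = -5762032/772255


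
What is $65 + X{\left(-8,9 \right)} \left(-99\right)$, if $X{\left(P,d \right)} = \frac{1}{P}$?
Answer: $\frac{619}{8} \approx 77.375$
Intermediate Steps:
$65 + X{\left(-8,9 \right)} \left(-99\right) = 65 + \frac{1}{-8} \left(-99\right) = 65 - - \frac{99}{8} = 65 + \frac{99}{8} = \frac{619}{8}$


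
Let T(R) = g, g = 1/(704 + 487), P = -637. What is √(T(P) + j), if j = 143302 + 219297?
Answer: √514339793310/1191 ≈ 602.16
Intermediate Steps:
j = 362599
g = 1/1191 ≈ 0.00083963
T(R) = 1/1191
√(T(P) + j) = √(1/1191 + 362599) = √(431855410/1191) = √514339793310/1191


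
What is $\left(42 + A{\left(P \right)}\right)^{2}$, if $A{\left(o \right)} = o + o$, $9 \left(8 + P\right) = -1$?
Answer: $\frac{53824}{81} \approx 664.49$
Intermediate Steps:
$P = - \frac{73}{9}$ ($P = -8 + \frac{1}{9} \left(-1\right) = -8 - \frac{1}{9} = - \frac{73}{9} \approx -8.1111$)
$A{\left(o \right)} = 2 o$
$\left(42 + A{\left(P \right)}\right)^{2} = \left(42 + 2 \left(- \frac{73}{9}\right)\right)^{2} = \left(42 - \frac{146}{9}\right)^{2} = \left(\frac{232}{9}\right)^{2} = \frac{53824}{81}$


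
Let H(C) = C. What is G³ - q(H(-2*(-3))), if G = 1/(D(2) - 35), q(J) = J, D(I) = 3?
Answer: -196609/32768 ≈ -6.0000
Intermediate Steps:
G = -1/32 (G = 1/(3 - 35) = 1/(-32) = -1/32 ≈ -0.031250)
G³ - q(H(-2*(-3))) = (-1/32)³ - (-2)*(-3) = -1/32768 - 1*6 = -1/32768 - 6 = -196609/32768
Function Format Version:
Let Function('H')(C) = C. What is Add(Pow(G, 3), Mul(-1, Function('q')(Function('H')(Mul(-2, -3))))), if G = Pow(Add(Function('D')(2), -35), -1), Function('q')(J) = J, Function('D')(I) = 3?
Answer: Rational(-196609, 32768) ≈ -6.0000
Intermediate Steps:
G = Rational(-1, 32) (G = Pow(Add(3, -35), -1) = Pow(-32, -1) = Rational(-1, 32) ≈ -0.031250)
Add(Pow(G, 3), Mul(-1, Function('q')(Function('H')(Mul(-2, -3))))) = Add(Pow(Rational(-1, 32), 3), Mul(-1, Mul(-2, -3))) = Add(Rational(-1, 32768), Mul(-1, 6)) = Add(Rational(-1, 32768), -6) = Rational(-196609, 32768)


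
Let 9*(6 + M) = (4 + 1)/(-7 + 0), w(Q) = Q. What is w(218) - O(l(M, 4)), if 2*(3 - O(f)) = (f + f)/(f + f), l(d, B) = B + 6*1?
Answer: 431/2 ≈ 215.50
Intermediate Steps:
M = -383/63 (M = -6 + ((4 + 1)/(-7 + 0))/9 = -6 + (5/(-7))/9 = -6 + (5*(-⅐))/9 = -6 + (⅑)*(-5/7) = -6 - 5/63 = -383/63 ≈ -6.0794)
l(d, B) = 6 + B (l(d, B) = B + 6 = 6 + B)
O(f) = 5/2 (O(f) = 3 - (f + f)/(2*(f + f)) = 3 - 2*f/(2*(2*f)) = 3 - 2*f*1/(2*f)/2 = 3 - ½*1 = 3 - ½ = 5/2)
w(218) - O(l(M, 4)) = 218 - 1*5/2 = 218 - 5/2 = 431/2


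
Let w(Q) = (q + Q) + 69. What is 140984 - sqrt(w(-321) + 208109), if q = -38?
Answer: 140984 - 3*sqrt(23091) ≈ 1.4053e+5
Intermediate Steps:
w(Q) = 31 + Q (w(Q) = (-38 + Q) + 69 = 31 + Q)
140984 - sqrt(w(-321) + 208109) = 140984 - sqrt((31 - 321) + 208109) = 140984 - sqrt(-290 + 208109) = 140984 - sqrt(207819) = 140984 - 3*sqrt(23091)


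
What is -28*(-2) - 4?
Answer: 52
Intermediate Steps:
-28*(-2) - 4 = -14*(-4) - 4 = 56 - 4 = 52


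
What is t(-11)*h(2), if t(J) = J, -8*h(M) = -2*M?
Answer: -11/2 ≈ -5.5000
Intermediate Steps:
h(M) = M/4 (h(M) = -(-1)*M/4 = M/4)
t(-11)*h(2) = -11*2/4 = -11*½ = -11/2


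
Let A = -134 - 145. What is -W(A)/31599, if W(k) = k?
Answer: 31/3511 ≈ 0.0088294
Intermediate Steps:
A = -279
-W(A)/31599 = -(-279)/31599 = -1*(-31/3511) = 31/3511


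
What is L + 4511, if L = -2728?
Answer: 1783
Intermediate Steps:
L + 4511 = -2728 + 4511 = 1783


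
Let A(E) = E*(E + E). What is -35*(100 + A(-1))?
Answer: -3570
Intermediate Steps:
A(E) = 2*E² (A(E) = E*(2*E) = 2*E²)
-35*(100 + A(-1)) = -35*(100 + 2*(-1)²) = -35*(100 + 2*1) = -35*(100 + 2) = -35*102 = -3570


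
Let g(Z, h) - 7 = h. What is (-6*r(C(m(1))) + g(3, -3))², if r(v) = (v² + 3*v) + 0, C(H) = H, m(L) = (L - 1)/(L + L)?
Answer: 16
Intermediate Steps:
m(L) = (-1 + L)/(2*L) (m(L) = (-1 + L)/((2*L)) = (-1 + L)*(1/(2*L)) = (-1 + L)/(2*L))
r(v) = v² + 3*v
g(Z, h) = 7 + h
(-6*r(C(m(1))) + g(3, -3))² = (-6*(½)*(-1 + 1)/1*(3 + (½)*(-1 + 1)/1) + (7 - 3))² = (-6*(½)*1*0*(3 + (½)*1*0) + 4)² = (-0*(3 + 0) + 4)² = (-0*3 + 4)² = (-6*0 + 4)² = (0 + 4)² = 4² = 16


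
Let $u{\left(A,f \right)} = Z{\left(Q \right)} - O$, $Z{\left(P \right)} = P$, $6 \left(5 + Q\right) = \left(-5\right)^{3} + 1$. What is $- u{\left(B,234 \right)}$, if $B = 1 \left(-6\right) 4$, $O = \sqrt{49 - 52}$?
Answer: $\frac{77}{3} + i \sqrt{3} \approx 25.667 + 1.732 i$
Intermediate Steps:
$Q = - \frac{77}{3}$ ($Q = -5 + \frac{\left(-5\right)^{3} + 1}{6} = -5 + \frac{-125 + 1}{6} = -5 + \frac{1}{6} \left(-124\right) = -5 - \frac{62}{3} = - \frac{77}{3} \approx -25.667$)
$O = i \sqrt{3}$ ($O = \sqrt{-3} = i \sqrt{3} \approx 1.732 i$)
$B = -24$ ($B = \left(-6\right) 4 = -24$)
$u{\left(A,f \right)} = - \frac{77}{3} - i \sqrt{3}$
$- u{\left(B,234 \right)} = - (- \frac{77}{3} - i \sqrt{3}) = \frac{77}{3} + i \sqrt{3}$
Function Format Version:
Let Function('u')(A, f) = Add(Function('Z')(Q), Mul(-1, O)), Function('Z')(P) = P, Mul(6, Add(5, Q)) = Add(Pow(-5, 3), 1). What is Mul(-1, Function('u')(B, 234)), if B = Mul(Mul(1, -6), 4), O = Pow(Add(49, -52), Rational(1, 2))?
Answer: Add(Rational(77, 3), Mul(I, Pow(3, Rational(1, 2)))) ≈ Add(25.667, Mul(1.7320, I))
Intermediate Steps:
Q = Rational(-77, 3) (Q = Add(-5, Mul(Rational(1, 6), Add(Pow(-5, 3), 1))) = Add(-5, Mul(Rational(1, 6), Add(-125, 1))) = Add(-5, Mul(Rational(1, 6), -124)) = Add(-5, Rational(-62, 3)) = Rational(-77, 3) ≈ -25.667)
O = Mul(I, Pow(3, Rational(1, 2))) (O = Pow(-3, Rational(1, 2)) = Mul(I, Pow(3, Rational(1, 2))) ≈ Mul(1.7320, I))
B = -24 (B = Mul(-6, 4) = -24)
Function('u')(A, f) = Add(Rational(-77, 3), Mul(-1, I, Pow(3, Rational(1, 2)))) (Function('u')(A, f) = Add(Rational(-77, 3), Mul(-1, Mul(I, Pow(3, Rational(1, 2))))) = Add(Rational(-77, 3), Mul(-1, I, Pow(3, Rational(1, 2)))))
Mul(-1, Function('u')(B, 234)) = Mul(-1, Add(Rational(-77, 3), Mul(-1, I, Pow(3, Rational(1, 2))))) = Add(Rational(77, 3), Mul(I, Pow(3, Rational(1, 2))))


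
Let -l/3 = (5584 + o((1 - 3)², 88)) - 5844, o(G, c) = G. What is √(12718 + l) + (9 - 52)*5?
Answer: -215 + √13486 ≈ -98.871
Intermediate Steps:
l = 768 (l = -3*((5584 + (1 - 3)²) - 5844) = -3*((5584 + (-2)²) - 5844) = -3*((5584 + 4) - 5844) = -3*(5588 - 5844) = -3*(-256) = 768)
√(12718 + l) + (9 - 52)*5 = √(12718 + 768) + (9 - 52)*5 = √13486 - 43*5 = √13486 - 215 = -215 + √13486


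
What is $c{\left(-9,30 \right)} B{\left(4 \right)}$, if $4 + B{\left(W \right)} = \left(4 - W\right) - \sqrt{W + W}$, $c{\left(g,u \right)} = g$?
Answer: $36 + 18 \sqrt{2} \approx 61.456$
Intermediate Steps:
$B{\left(W \right)} = - W - \sqrt{2} \sqrt{W}$ ($B{\left(W \right)} = -4 - \left(-4 + W + \sqrt{W + W}\right) = -4 - \left(-4 + W + \sqrt{2 W}\right) = -4 - \left(-4 + W + \sqrt{2} \sqrt{W}\right) = - W - \sqrt{2} \sqrt{W}$)
$c{\left(-9,30 \right)} B{\left(4 \right)} = - 9 \left(\left(-1\right) 4 - \sqrt{2} \sqrt{4}\right) = - 9 \left(-4 - \sqrt{2} \cdot 2\right) = - 9 \left(-4 - 2 \sqrt{2}\right) = 36 + 18 \sqrt{2}$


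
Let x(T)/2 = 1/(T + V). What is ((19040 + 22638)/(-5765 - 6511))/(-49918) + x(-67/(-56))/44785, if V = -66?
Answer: 3352537149227/49797049063879260 ≈ 6.7324e-5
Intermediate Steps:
x(T) = 2/(-66 + T) (x(T) = 2/(T - 66) = 2/(-66 + T))
((19040 + 22638)/(-5765 - 6511))/(-49918) + x(-67/(-56))/44785 = ((19040 + 22638)/(-5765 - 6511))/(-49918) + (2/(-66 - 67/(-56)))/44785 = (41678/(-12276))*(-1/49918) + (2/(-66 - 67*(-1/56)))*(1/44785) = (41678*(-1/12276))*(-1/49918) + (2/(-66 + 67/56))*(1/44785) = -20839/6138*(-1/49918) + (2/(-3629/56))*(1/44785) = 20839/306396684 + (2*(-56/3629))*(1/44785) = 20839/306396684 - 112/3629*1/44785 = 20839/306396684 - 112/162524765 = 3352537149227/49797049063879260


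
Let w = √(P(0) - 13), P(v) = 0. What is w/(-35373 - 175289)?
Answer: -I*√13/210662 ≈ -1.7115e-5*I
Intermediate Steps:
w = I*√13 (w = √(0 - 13) = √(-13) = I*√13 ≈ 3.6056*I)
w/(-35373 - 175289) = (I*√13)/(-35373 - 175289) = (I*√13)/(-210662) = (I*√13)*(-1/210662) = -I*√13/210662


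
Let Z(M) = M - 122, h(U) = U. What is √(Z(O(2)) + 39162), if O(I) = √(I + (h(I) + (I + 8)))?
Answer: √(39040 + √14) ≈ 197.59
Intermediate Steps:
O(I) = √(8 + 3*I) (O(I) = √(I + (I + (I + 8))) = √(I + (I + (8 + I))) = √(I + (8 + 2*I)) = √(8 + 3*I))
Z(M) = -122 + M
√(Z(O(2)) + 39162) = √((-122 + √(8 + 3*2)) + 39162) = √((-122 + √(8 + 6)) + 39162) = √((-122 + √14) + 39162) = √(39040 + √14)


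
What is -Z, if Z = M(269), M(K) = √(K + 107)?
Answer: -2*√94 ≈ -19.391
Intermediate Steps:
M(K) = √(107 + K)
Z = 2*√94 (Z = √(107 + 269) = √376 = 2*√94 ≈ 19.391)
-Z = -2*√94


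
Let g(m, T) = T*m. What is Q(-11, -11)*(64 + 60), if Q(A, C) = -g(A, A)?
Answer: -15004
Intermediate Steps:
Q(A, C) = -A**2 (Q(A, C) = -A*A = -A**2)
Q(-11, -11)*(64 + 60) = (-1*(-11)**2)*(64 + 60) = -1*121*124 = -121*124 = -15004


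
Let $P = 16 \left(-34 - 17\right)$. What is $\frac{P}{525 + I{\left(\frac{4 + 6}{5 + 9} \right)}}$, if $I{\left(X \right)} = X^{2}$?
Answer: $- \frac{19992}{12875} \approx -1.5528$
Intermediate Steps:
$P = -816$ ($P = 16 \left(-51\right) = -816$)
$\frac{P}{525 + I{\left(\frac{4 + 6}{5 + 9} \right)}} = - \frac{816}{525 + \left(\frac{4 + 6}{5 + 9}\right)^{2}} = - \frac{816}{525 + \left(\frac{10}{14}\right)^{2}} = - \frac{816}{525 + \left(10 \cdot \frac{1}{14}\right)^{2}} = - \frac{816}{525 + \left(\frac{5}{7}\right)^{2}} = - \frac{816}{525 + \frac{25}{49}} = - \frac{816}{\frac{25750}{49}} = \left(-816\right) \frac{49}{25750} = - \frac{19992}{12875}$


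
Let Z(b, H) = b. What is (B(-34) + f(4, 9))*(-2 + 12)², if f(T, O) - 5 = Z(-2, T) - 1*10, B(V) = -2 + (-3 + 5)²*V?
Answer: -14500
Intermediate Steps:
B(V) = -2 + 4*V (B(V) = -2 + 2²*V = -2 + 4*V)
f(T, O) = -7 (f(T, O) = 5 + (-2 - 1*10) = 5 + (-2 - 10) = 5 - 12 = -7)
(B(-34) + f(4, 9))*(-2 + 12)² = ((-2 + 4*(-34)) - 7)*(-2 + 12)² = ((-2 - 136) - 7)*10² = (-138 - 7)*100 = -145*100 = -14500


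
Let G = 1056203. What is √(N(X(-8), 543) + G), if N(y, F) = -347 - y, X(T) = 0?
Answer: 4*√65991 ≈ 1027.5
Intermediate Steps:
√(N(X(-8), 543) + G) = √((-347 - 1*0) + 1056203) = √((-347 + 0) + 1056203) = √(-347 + 1056203) = √1055856 = 4*√65991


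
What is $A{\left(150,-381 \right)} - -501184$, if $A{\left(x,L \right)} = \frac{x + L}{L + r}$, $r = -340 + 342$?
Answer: $\frac{189948967}{379} \approx 5.0118 \cdot 10^{5}$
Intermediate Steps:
$r = 2$
$A{\left(x,L \right)} = \frac{L + x}{2 + L}$ ($A{\left(x,L \right)} = \frac{x + L}{L + 2} = \frac{L + x}{2 + L}$)
$A{\left(150,-381 \right)} - -501184 = \frac{-381 + 150}{2 - 381} - -501184 = \frac{1}{-379} \left(-231\right) + 501184 = \left(- \frac{1}{379}\right) \left(-231\right) + 501184 = \frac{231}{379} + 501184 = \frac{189948967}{379}$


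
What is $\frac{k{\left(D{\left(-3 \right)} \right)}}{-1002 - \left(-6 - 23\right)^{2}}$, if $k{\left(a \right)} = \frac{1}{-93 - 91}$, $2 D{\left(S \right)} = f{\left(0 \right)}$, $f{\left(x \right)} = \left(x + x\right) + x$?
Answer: $\frac{1}{339112} \approx 2.9489 \cdot 10^{-6}$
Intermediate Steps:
$f{\left(x \right)} = 3 x$ ($f{\left(x \right)} = 2 x + x = 3 x$)
$D{\left(S \right)} = 0$ ($D{\left(S \right)} = \frac{3 \cdot 0}{2} = \frac{1}{2} \cdot 0 = 0$)
$k{\left(a \right)} = - \frac{1}{184}$ ($k{\left(a \right)} = \frac{1}{-184} = - \frac{1}{184}$)
$\frac{k{\left(D{\left(-3 \right)} \right)}}{-1002 - \left(-6 - 23\right)^{2}} = - \frac{1}{184 \left(-1002 - \left(-6 - 23\right)^{2}\right)} = - \frac{1}{184 \left(-1002 - \left(-29\right)^{2}\right)} = - \frac{1}{184 \left(-1002 - 841\right)} = - \frac{1}{184 \left(-1843\right)} = \left(- \frac{1}{184}\right) \left(- \frac{1}{1843}\right) = \frac{1}{339112}$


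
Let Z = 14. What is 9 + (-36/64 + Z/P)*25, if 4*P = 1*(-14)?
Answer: -1681/16 ≈ -105.06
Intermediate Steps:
P = -7/2 (P = (1*(-14))/4 = (¼)*(-14) = -7/2 ≈ -3.5000)
9 + (-36/64 + Z/P)*25 = 9 + (-36/64 + 14/(-7/2))*25 = 9 + (-36*1/64 + 14*(-2/7))*25 = 9 + (-9/16 - 4)*25 = 9 - 73/16*25 = 9 - 1825/16 = -1681/16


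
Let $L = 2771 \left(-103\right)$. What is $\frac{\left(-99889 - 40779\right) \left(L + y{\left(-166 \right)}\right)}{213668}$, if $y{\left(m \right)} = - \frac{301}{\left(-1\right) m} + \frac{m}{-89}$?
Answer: $\frac{148288368704465}{789182758} \approx 1.879 \cdot 10^{5}$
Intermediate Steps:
$y{\left(m \right)} = \frac{301}{m} - \frac{m}{89}$ ($y{\left(m \right)} = - 301 \left(- \frac{1}{m}\right) + m \left(- \frac{1}{89}\right) = \frac{301}{m} - \frac{m}{89}$)
$L = -285413$
$\frac{\left(-99889 - 40779\right) \left(L + y{\left(-166 \right)}\right)}{213668} = \frac{\left(-99889 - 40779\right) \left(-285413 + \left(\frac{301}{-166} - - \frac{166}{89}\right)\right)}{213668} = - 140668 \left(-285413 + \left(301 \left(- \frac{1}{166}\right) + \frac{166}{89}\right)\right) \frac{1}{213668} = - 140668 \left(-285413 + \left(- \frac{301}{166} + \frac{166}{89}\right)\right) \frac{1}{213668} = - 140668 \left(-285413 + \frac{767}{14774}\right) \frac{1}{213668} = \left(-140668\right) \left(- \frac{4216690895}{14774}\right) \frac{1}{213668} = \frac{296576737408930}{7387} \cdot \frac{1}{213668} = \frac{148288368704465}{789182758}$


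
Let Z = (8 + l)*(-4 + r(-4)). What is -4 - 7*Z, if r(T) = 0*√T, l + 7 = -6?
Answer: -144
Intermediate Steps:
l = -13 (l = -7 - 6 = -13)
r(T) = 0
Z = 20 (Z = (8 - 13)*(-4 + 0) = -5*(-4) = 20)
-4 - 7*Z = -4 - 7*20 = -4 - 140 = -144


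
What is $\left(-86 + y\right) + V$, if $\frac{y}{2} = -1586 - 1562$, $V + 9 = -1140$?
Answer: $-7531$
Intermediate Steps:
$V = -1149$ ($V = -9 - 1140 = -1149$)
$y = -6296$ ($y = 2 \left(-1586 - 1562\right) = 2 \left(-3148\right) = -6296$)
$\left(-86 + y\right) + V = \left(-86 - 6296\right) - 1149 = -6382 - 1149 = -7531$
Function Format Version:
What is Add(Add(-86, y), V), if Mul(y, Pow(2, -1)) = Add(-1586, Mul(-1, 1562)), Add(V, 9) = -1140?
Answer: -7531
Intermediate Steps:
V = -1149 (V = Add(-9, -1140) = -1149)
y = -6296 (y = Mul(2, Add(-1586, Mul(-1, 1562))) = Mul(2, Add(-1586, -1562)) = Mul(2, -3148) = -6296)
Add(Add(-86, y), V) = Add(Add(-86, -6296), -1149) = Add(-6382, -1149) = -7531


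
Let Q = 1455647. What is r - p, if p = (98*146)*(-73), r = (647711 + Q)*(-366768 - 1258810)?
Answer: -3419171446440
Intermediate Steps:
r = -3419172490924 (r = (647711 + 1455647)*(-366768 - 1258810) = 2103358*(-1625578) = -3419172490924)
p = -1044484 (p = 14308*(-73) = -1044484)
r - p = -3419172490924 - 1*(-1044484) = -3419172490924 + 1044484 = -3419171446440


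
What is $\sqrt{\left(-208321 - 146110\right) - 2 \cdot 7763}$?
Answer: $i \sqrt{369957} \approx 608.24 i$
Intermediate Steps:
$\sqrt{\left(-208321 - 146110\right) - 2 \cdot 7763} = \sqrt{\left(-208321 - 146110\right) - 15526} = \sqrt{-354431 - 15526} = \sqrt{-369957} = i \sqrt{369957}$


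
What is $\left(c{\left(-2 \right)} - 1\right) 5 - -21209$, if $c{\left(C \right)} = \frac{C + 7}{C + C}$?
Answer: $\frac{84791}{4} \approx 21198.0$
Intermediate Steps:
$c{\left(C \right)} = \frac{7 + C}{2 C}$
$\left(c{\left(-2 \right)} - 1\right) 5 - -21209 = \left(\frac{7 - 2}{2 \left(-2\right)} - 1\right) 5 - -21209 = \left(\frac{1}{2} \left(- \frac{1}{2}\right) 5 - 1\right) 5 + 21209 = \left(- \frac{5}{4} - 1\right) 5 + 21209 = \left(- \frac{9}{4}\right) 5 + 21209 = - \frac{45}{4} + 21209 = \frac{84791}{4}$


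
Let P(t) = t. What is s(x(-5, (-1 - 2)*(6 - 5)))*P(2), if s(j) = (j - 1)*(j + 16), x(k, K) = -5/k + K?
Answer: -84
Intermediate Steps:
x(k, K) = K - 5/k
s(j) = (-1 + j)*(16 + j)
s(x(-5, (-1 - 2)*(6 - 5)))*P(2) = (-16 + ((-1 - 2)*(6 - 5) - 5/(-5))**2 + 15*((-1 - 2)*(6 - 5) - 5/(-5)))*2 = (-16 + (-3*1 - 5*(-1/5))**2 + 15*(-3*1 - 5*(-1/5)))*2 = (-16 + (-3 + 1)**2 + 15*(-3 + 1))*2 = (-16 + (-2)**2 + 15*(-2))*2 = (-16 + 4 - 30)*2 = -42*2 = -84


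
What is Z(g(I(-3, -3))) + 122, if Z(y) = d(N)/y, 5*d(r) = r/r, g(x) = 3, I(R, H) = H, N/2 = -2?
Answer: 1831/15 ≈ 122.07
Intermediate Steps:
N = -4 (N = 2*(-2) = -4)
d(r) = ⅕ (d(r) = (r/r)/5 = (⅕)*1 = ⅕)
Z(y) = 1/(5*y)
Z(g(I(-3, -3))) + 122 = (⅕)/3 + 122 = (⅕)*(⅓) + 122 = 1/15 + 122 = 1831/15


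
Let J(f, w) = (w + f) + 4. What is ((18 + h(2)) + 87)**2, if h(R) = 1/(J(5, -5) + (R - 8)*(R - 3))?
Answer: 1104601/100 ≈ 11046.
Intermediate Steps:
J(f, w) = 4 + f + w (J(f, w) = (f + w) + 4 = 4 + f + w)
h(R) = 1/(4 + (-8 + R)*(-3 + R)) (h(R) = 1/((4 + 5 - 5) + (R - 8)*(R - 3)) = 1/(4 + (-8 + R)*(-3 + R)))
((18 + h(2)) + 87)**2 = ((18 + 1/(28 + 2**2 - 11*2)) + 87)**2 = ((18 + 1/(28 + 4 - 22)) + 87)**2 = ((18 + 1/10) + 87)**2 = (181/10 + 87)**2 = (1051/10)**2 = 1104601/100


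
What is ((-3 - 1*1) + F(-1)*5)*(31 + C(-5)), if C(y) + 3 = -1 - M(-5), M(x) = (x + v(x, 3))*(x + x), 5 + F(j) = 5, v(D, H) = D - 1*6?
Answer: 532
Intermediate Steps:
v(D, H) = -6 + D (v(D, H) = D - 6 = -6 + D)
F(j) = 0 (F(j) = -5 + 5 = 0)
M(x) = 2*x*(-6 + 2*x) (M(x) = (x + (-6 + x))*(x + x) = (-6 + 2*x)*(2*x) = 2*x*(-6 + 2*x))
C(y) = -164 (C(y) = -3 + (-1 - 4*(-5)*(-3 - 5)) = -3 + (-1 - 4*(-5)*(-8)) = -3 + (-1 - 1*160) = -3 + (-1 - 160) = -3 - 161 = -164)
((-3 - 1*1) + F(-1)*5)*(31 + C(-5)) = ((-3 - 1*1) + 0*5)*(31 - 164) = ((-3 - 1) + 0)*(-133) = (-4 + 0)*(-133) = -4*(-133) = 532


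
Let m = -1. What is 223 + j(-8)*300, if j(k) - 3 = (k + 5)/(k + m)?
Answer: 1223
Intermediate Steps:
j(k) = 3 + (5 + k)/(-1 + k) (j(k) = 3 + (k + 5)/(k - 1) = 3 + (5 + k)/(-1 + k))
223 + j(-8)*300 = 223 + (2*(1 + 2*(-8))/(-1 - 8))*300 = 223 + (2*(1 - 16)/(-9))*300 = 223 + (2*(-1/9)*(-15))*300 = 223 + (10/3)*300 = 223 + 1000 = 1223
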